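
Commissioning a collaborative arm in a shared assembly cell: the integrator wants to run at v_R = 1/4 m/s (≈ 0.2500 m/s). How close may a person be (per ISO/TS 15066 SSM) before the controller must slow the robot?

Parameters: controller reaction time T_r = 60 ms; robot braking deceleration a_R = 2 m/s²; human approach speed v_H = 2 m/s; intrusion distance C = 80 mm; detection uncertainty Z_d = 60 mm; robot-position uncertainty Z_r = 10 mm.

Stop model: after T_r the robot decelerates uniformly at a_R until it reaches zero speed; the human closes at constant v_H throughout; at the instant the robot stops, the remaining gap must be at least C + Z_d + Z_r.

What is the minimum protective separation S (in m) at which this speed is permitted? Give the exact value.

S_min = 881/1600 m = 0.5506 m

braking lasts T_s = (1/4)/2 = 0.1250 s
reaction-phase robot travel = 0.2500·0.0600 = 0.0150 m
robot covers 0.2500·0.1250 − ½·2.0000·0.1250² = 0.0156 m while stopping
human over T_r+T_s: 2.0000·(0.0600+0.1250) = 0.3700 m
C+Z_d+Z_r = 0.0800+0.0600+0.0100 = 0.1500 m
S_min ≈ 0.0150+0.0156+0.3700+0.1500  ⇒  S_min = 881/1600 m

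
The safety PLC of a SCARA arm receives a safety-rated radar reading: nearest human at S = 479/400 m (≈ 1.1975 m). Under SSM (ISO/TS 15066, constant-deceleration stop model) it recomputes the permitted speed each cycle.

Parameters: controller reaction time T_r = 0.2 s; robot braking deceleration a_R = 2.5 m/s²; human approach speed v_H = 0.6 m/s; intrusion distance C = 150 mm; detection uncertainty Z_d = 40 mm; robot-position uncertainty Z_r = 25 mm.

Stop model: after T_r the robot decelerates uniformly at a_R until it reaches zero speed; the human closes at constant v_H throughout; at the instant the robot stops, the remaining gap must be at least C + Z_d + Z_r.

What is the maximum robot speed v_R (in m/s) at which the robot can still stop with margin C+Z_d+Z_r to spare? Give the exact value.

v_R_max = 5/4 m/s = 1.2500 m/s

at the boundary: (1/5)·v² + (11/25)·v + (-69/80) = 0
  disc = (11/25)² − 4·(1/5)·(-69/80) = 2209/2500 ; √disc = 47/50
  v_R = (−(11/25) + 47/50) / (2·(1/5)) = 5/4 m/s
check:
stop time T_s = (5/4)/(5/2) = 0.5000 s
robot covers v_R·T_r = 1.2500·0.2000 = 0.2500 m before braking
braking distance = 1.2500²/(2·2.5000) = 0.3125 m
person approaches 0.6000·(0.2000+0.5000) = 0.4200 m
margins: 0.1500+0.0400+0.0250 = 0.2150 m
sum ≈ 0.2500+0.3125+0.4200+0.2150 ≈ 1.1975 m = S ✓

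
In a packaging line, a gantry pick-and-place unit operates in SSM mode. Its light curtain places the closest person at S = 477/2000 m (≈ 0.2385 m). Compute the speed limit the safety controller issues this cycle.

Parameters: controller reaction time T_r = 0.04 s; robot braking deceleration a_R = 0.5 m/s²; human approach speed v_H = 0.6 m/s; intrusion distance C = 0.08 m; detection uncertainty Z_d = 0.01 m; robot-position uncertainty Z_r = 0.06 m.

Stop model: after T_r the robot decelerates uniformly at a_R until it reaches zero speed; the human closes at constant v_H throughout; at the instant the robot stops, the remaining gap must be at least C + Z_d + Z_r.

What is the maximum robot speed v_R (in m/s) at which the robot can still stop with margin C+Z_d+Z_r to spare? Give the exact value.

v_R_max = 1/20 m/s = 0.0500 m/s

quadratic (1)·v² + (31/25)·v + (-129/2000) = 0
  disc = (31/25)² − 4·(1)·(-129/2000) = 4489/2500 ; √disc = 67/50
  v_R = (−(31/25) + 67/50) / (2·(1)) = 1/20 m/s
check:
T_s = v_R/a_R = (1/20)/(1/2) = 0.1000 s
reaction-phase robot travel = 0.0500·0.0400 = 0.0020 m
robot under decel: 0.0500²/(2·0.5000) = 0.0025 m
human closes 0.6000·0.1400 = 0.0840 m
margins: 0.0800+0.0100+0.0600 = 0.1500 m
sum ≈ 0.0020+0.0025+0.0840+0.1500 ≈ 0.2385 m = S ✓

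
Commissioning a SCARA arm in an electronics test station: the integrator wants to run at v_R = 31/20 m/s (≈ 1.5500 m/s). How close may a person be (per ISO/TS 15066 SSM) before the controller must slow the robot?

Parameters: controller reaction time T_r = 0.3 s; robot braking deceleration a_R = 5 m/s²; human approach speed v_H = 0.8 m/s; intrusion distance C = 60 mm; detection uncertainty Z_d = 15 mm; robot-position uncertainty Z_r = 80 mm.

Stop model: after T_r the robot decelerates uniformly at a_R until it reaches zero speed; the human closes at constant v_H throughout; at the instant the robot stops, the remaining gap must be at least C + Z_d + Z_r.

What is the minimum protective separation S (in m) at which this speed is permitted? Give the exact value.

S_min = 5393/4000 m = 1.3482 m

T_s = v_R/a_R = (31/20)/5 = 0.3100 s
robot in T_r: 1.5500·0.3000 = 0.4650 m
braking distance = 1.5500²/(2·5.0000) = 0.2402 m
human closes 0.8000·0.6100 = 0.4880 m
C+Z_d+Z_r = 0.0600+0.0150+0.0800 = 0.1550 m
S_min ≈ 0.4650+0.2402+0.4880+0.1550  ⇒  S_min = 5393/4000 m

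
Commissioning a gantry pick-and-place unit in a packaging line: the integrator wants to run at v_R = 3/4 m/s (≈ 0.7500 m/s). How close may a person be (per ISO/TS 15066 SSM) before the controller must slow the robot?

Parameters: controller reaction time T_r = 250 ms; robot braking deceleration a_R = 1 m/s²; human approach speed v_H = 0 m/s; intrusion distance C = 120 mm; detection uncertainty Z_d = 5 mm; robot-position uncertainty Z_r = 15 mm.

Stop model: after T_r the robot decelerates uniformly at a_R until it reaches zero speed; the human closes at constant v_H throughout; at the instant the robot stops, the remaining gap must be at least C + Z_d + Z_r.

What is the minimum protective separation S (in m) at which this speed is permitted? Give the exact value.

braking lasts T_s = (3/4)/1 = 0.7500 s
robot in T_r: 0.7500·0.2500 = 0.1875 m
braking distance = 0.7500²/(2·1.0000) = 0.2812 m
human over T_r+T_s: 0.0000·(0.2500+0.7500) = 0.0000 m
margins: 0.1200+0.0050+0.0150 = 0.1400 m
S_min ≈ 0.1875+0.2812+0.0000+0.1400  ⇒  S_min = 487/800 m

S_min = 487/800 m = 0.6088 m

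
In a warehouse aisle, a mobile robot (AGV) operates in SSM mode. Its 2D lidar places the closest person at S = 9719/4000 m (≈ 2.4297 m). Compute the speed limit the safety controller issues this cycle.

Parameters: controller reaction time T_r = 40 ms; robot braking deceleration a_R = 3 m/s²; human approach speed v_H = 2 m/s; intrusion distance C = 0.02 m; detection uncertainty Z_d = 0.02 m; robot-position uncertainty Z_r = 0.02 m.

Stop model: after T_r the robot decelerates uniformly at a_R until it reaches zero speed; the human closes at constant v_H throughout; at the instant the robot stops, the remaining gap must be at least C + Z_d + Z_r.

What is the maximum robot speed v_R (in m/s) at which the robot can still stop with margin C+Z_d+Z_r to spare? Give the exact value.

v_R_max = 43/20 m/s = 2.1500 m/s

quadratic (1/6)·v² + (53/75)·v + (-9159/4000) = 0
  disc = (53/75)² − 4·(1/6)·(-9159/4000) = 182329/90000 ; √disc = 427/300
  v_R = (−(53/75) + 427/300) / (2·(1/6)) = 43/20 m/s
check:
stop time T_s = (43/20)/3 = 0.7167 s
robot in T_r: 2.1500·0.0400 = 0.0860 m
robot under decel: 2.1500²/(2·3.0000) = 0.7704 m
human over T_r+T_s: 2.0000·(0.0400+0.7167) = 1.5133 m
margins: 0.0200+0.0200+0.0200 = 0.0600 m
sum ≈ 0.0860+0.7704+1.5133+0.0600 ≈ 2.4297 m = S ✓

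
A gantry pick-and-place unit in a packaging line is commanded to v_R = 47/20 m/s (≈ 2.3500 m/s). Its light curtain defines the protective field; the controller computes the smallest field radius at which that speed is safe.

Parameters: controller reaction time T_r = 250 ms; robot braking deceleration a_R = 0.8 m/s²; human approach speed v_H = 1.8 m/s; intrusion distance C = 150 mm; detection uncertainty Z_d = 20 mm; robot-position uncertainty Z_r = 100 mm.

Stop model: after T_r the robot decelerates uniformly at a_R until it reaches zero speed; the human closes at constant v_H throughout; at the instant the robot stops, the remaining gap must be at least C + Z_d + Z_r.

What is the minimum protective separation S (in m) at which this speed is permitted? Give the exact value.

T_s = v_R/a_R = (47/20)/(4/5) = 2.9375 s
reaction-phase robot travel = 2.3500·0.2500 = 0.5875 m
braking distance = 2.3500²/(2·0.8000) = 3.4516 m
human over T_r+T_s: 1.8000·(0.2500+2.9375) = 5.7375 m
residual clearance needed = 0.1500+0.0200+0.1000 = 0.2700 m
S_min ≈ 0.5875+3.4516+5.7375+0.2700  ⇒  S_min = 32149/3200 m

S_min = 32149/3200 m = 10.0466 m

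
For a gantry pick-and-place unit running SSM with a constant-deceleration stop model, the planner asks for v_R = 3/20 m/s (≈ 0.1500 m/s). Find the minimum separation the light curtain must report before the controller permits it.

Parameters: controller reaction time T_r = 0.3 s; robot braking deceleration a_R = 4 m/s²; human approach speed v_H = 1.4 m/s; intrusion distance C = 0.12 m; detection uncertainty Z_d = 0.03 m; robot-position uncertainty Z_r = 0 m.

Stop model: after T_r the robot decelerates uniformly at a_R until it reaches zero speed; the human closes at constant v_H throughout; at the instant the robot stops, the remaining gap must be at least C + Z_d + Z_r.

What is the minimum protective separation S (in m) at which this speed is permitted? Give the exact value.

braking lasts T_s = (3/20)/4 = 0.0375 s
robot covers v_R·T_r = 0.1500·0.3000 = 0.0450 m before braking
braking distance = 0.1500²/(2·4.0000) = 0.0028 m
human closes 1.4000·0.3375 = 0.4725 m
residual clearance needed = 0.1200+0.0300+0.0000 = 0.1500 m
S_min ≈ 0.0450+0.0028+0.4725+0.1500  ⇒  S_min = 429/640 m

S_min = 429/640 m = 0.6703 m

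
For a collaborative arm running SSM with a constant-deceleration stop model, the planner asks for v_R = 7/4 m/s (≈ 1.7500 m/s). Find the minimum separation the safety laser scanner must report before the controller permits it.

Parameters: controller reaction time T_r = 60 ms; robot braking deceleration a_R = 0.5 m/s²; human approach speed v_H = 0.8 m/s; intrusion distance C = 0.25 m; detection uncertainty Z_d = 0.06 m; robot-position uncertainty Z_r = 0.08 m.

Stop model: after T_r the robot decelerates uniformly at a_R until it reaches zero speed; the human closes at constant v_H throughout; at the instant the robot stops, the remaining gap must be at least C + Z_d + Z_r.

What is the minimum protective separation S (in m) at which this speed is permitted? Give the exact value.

S_min = 12811/2000 m = 6.4055 m

T_s = v_R/a_R = (7/4)/(1/2) = 3.5000 s
robot covers v_R·T_r = 1.7500·0.0600 = 0.1050 m before braking
robot covers 1.7500·3.5000 − ½·0.5000·3.5000² = 3.0625 m while stopping
human over T_r+T_s: 0.8000·(0.0600+3.5000) = 2.8480 m
residual clearance needed = 0.2500+0.0600+0.0800 = 0.3900 m
S_min ≈ 0.1050+3.0625+2.8480+0.3900  ⇒  S_min = 12811/2000 m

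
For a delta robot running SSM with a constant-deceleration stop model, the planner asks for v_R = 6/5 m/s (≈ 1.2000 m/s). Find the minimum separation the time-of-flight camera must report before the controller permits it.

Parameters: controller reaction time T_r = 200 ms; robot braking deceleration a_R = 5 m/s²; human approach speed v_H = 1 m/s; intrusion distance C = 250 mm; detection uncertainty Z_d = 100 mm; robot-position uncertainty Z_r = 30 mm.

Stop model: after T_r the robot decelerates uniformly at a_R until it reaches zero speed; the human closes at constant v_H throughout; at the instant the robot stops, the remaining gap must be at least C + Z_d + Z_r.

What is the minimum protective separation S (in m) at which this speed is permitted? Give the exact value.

S_min = 301/250 m = 1.2040 m

braking lasts T_s = (6/5)/5 = 0.2400 s
robot in T_r: 1.2000·0.2000 = 0.2400 m
braking distance = 1.2000²/(2·5.0000) = 0.1440 m
human closes 1.0000·0.4400 = 0.4400 m
margins: 0.2500+0.1000+0.0300 = 0.3800 m
S_min ≈ 0.2400+0.1440+0.4400+0.3800  ⇒  S_min = 301/250 m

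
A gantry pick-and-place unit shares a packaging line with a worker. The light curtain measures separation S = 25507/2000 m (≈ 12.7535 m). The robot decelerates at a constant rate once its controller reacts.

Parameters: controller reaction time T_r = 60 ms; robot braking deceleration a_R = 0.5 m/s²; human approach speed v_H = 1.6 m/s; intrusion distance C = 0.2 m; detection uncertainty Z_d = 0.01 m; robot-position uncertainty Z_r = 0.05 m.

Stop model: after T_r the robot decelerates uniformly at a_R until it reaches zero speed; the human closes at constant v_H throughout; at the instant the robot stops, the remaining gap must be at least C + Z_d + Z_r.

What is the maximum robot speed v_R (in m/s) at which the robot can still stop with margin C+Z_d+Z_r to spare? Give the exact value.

collect terms ⇒ (1)·v_R² + (163/50)·v_R + (-4959/400) = 0
  disc = (163/50)² − 4·(1)·(-4959/400) = 37636/625 ; √disc = 194/25
  v_R = (−(163/50) + 194/25) / (2·(1)) = 9/4 m/s
check:
T_s = v_R/a_R = (9/4)/(1/2) = 4.5000 s
reaction-phase robot travel = 2.2500·0.0600 = 0.1350 m
robot covers 2.2500·4.5000 − ½·0.5000·4.5000² = 5.0625 m while stopping
human closes 1.6000·4.5600 = 7.2960 m
residual clearance needed = 0.2000+0.0100+0.0500 = 0.2600 m
sum ≈ 0.1350+5.0625+7.2960+0.2600 ≈ 12.7535 m = S ✓

v_R_max = 9/4 m/s = 2.2500 m/s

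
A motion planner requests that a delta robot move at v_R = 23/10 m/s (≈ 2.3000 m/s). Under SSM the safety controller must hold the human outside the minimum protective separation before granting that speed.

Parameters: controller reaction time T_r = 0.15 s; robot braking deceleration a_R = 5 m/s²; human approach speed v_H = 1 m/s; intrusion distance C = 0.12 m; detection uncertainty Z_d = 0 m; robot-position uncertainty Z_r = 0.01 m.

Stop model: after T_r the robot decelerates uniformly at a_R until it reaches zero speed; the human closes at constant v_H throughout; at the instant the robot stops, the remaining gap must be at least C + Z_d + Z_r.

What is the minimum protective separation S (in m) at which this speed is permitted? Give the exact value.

stop time T_s = (23/10)/5 = 0.4600 s
robot covers v_R·T_r = 2.3000·0.1500 = 0.3450 m before braking
braking distance = 2.3000²/(2·5.0000) = 0.5290 m
human over T_r+T_s: 1.0000·(0.1500+0.4600) = 0.6100 m
C+Z_d+Z_r = 0.1200+0.0000+0.0100 = 0.1300 m
S_min ≈ 0.3450+0.5290+0.6100+0.1300  ⇒  S_min = 807/500 m

S_min = 807/500 m = 1.6140 m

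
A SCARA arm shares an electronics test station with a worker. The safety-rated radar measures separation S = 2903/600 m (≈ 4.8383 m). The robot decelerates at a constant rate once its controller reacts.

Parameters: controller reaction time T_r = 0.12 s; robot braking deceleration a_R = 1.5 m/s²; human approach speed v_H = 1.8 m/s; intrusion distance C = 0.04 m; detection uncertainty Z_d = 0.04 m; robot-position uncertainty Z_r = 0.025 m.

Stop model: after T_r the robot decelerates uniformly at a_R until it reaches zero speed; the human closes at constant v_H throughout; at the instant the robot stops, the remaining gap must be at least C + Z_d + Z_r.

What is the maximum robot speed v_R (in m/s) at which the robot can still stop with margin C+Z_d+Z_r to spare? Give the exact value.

v_R_max = 11/5 m/s = 2.2000 m/s

at the boundary: (1/3)·v² + (33/25)·v + (-1694/375) = 0
  disc = (33/25)² − 4·(1/3)·(-1694/375) = 43681/5625 ; √disc = 209/75
  v_R = (−(33/25) + 209/75) / (2·(1/3)) = 11/5 m/s
check:
braking lasts T_s = (11/5)/(3/2) = 1.4667 s
reaction-phase robot travel = 2.2000·0.1200 = 0.2640 m
robot under decel: 2.2000²/(2·1.5000) = 1.6133 m
human over T_r+T_s: 1.8000·(0.1200+1.4667) = 2.8560 m
C+Z_d+Z_r = 0.0400+0.0400+0.0250 = 0.1050 m
sum ≈ 0.2640+1.6133+2.8560+0.1050 ≈ 4.8383 m = S ✓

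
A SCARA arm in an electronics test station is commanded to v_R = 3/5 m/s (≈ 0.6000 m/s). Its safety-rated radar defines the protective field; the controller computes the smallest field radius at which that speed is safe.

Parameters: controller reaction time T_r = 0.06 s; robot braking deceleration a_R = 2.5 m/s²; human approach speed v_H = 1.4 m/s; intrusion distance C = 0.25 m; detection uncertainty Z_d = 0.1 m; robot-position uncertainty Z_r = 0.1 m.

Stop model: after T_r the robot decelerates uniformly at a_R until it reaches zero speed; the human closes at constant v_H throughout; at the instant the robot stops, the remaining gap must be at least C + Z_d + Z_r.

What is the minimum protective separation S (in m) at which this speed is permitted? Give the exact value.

S_min = 489/500 m = 0.9780 m

T_s = v_R/a_R = (3/5)/(5/2) = 0.2400 s
robot in T_r: 0.6000·0.0600 = 0.0360 m
robot covers 0.6000·0.2400 − ½·2.5000·0.2400² = 0.0720 m while stopping
person approaches 1.4000·(0.0600+0.2400) = 0.4200 m
margins: 0.2500+0.1000+0.1000 = 0.4500 m
S_min ≈ 0.0360+0.0720+0.4200+0.4500  ⇒  S_min = 489/500 m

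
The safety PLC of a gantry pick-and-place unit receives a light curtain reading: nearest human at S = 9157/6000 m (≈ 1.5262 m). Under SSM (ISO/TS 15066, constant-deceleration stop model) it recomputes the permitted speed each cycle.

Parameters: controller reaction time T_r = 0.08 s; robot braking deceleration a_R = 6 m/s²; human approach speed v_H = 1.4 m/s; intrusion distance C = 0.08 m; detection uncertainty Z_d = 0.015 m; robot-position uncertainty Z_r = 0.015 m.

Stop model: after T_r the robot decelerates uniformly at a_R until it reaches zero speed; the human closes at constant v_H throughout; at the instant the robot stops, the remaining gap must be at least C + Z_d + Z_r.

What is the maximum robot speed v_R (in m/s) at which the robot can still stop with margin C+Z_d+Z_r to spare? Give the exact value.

v_R_max = 5/2 m/s = 2.5000 m/s

at the boundary: (1/12)·v² + (47/150)·v + (-313/240) = 0
  disc = (47/150)² − 4·(1/12)·(-313/240) = 5329/10000 ; √disc = 73/100
  v_R = (−(47/150) + 73/100) / (2·(1/12)) = 5/2 m/s
check:
braking lasts T_s = (5/2)/6 = 0.4167 s
robot in T_r: 2.5000·0.0800 = 0.2000 m
braking distance = 2.5000²/(2·6.0000) = 0.5208 m
person approaches 1.4000·(0.0800+0.4167) = 0.6953 m
C+Z_d+Z_r = 0.0800+0.0150+0.0150 = 0.1100 m
sum ≈ 0.2000+0.5208+0.6953+0.1100 ≈ 1.5262 m = S ✓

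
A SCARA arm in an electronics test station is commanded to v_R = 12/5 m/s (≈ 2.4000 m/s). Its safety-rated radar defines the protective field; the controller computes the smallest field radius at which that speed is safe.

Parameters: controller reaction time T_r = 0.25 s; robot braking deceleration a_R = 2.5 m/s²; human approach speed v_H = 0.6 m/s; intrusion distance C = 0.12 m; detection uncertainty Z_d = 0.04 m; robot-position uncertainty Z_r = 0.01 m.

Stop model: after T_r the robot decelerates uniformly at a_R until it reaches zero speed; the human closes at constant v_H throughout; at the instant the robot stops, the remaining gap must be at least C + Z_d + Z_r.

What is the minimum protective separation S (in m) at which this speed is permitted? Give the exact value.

braking lasts T_s = (12/5)/(5/2) = 0.9600 s
reaction-phase robot travel = 2.4000·0.2500 = 0.6000 m
robot under decel: 2.4000²/(2·2.5000) = 1.1520 m
human over T_r+T_s: 0.6000·(0.2500+0.9600) = 0.7260 m
residual clearance needed = 0.1200+0.0400+0.0100 = 0.1700 m
S_min ≈ 0.6000+1.1520+0.7260+0.1700  ⇒  S_min = 331/125 m

S_min = 331/125 m = 2.6480 m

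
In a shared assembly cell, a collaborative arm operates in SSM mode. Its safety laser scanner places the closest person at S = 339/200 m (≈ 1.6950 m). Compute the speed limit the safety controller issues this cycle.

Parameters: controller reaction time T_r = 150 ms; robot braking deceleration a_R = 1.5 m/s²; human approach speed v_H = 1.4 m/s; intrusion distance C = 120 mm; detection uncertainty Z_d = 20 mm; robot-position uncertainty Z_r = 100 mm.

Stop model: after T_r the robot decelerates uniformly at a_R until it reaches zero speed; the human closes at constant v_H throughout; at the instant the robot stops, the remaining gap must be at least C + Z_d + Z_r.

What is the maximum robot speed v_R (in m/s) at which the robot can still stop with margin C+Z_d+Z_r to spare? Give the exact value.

v_R_max = 9/10 m/s = 0.9000 m/s

collect terms ⇒ (1/3)·v_R² + (13/12)·v_R + (-249/200) = 0
  disc = (13/12)² − 4·(1/3)·(-249/200) = 10201/3600 ; √disc = 101/60
  v_R = (−(13/12) + 101/60) / (2·(1/3)) = 9/10 m/s
check:
stop time T_s = (9/10)/(3/2) = 0.6000 s
reaction-phase robot travel = 0.9000·0.1500 = 0.1350 m
braking distance = 0.9000²/(2·1.5000) = 0.2700 m
human closes 1.4000·0.7500 = 1.0500 m
C+Z_d+Z_r = 0.1200+0.0200+0.1000 = 0.2400 m
sum ≈ 0.1350+0.2700+1.0500+0.2400 ≈ 1.6950 m = S ✓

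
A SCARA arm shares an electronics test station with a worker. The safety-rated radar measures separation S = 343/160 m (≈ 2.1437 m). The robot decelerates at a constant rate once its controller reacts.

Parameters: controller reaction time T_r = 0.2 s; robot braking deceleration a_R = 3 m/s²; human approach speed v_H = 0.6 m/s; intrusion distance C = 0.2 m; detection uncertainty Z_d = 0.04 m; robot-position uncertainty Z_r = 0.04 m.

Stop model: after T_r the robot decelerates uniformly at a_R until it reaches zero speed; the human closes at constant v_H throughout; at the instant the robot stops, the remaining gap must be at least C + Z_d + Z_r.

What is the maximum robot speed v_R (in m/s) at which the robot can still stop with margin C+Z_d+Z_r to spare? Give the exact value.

v_R_max = 9/4 m/s = 2.2500 m/s

collect terms ⇒ (1/6)·v_R² + (2/5)·v_R + (-279/160) = 0
  disc = (2/5)² − 4·(1/6)·(-279/160) = 529/400 ; √disc = 23/20
  v_R = (−(2/5) + 23/20) / (2·(1/6)) = 9/4 m/s
check:
stop time T_s = (9/4)/3 = 0.7500 s
robot in T_r: 2.2500·0.2000 = 0.4500 m
robot under decel: 2.2500²/(2·3.0000) = 0.8438 m
person approaches 0.6000·(0.2000+0.7500) = 0.5700 m
margins: 0.2000+0.0400+0.0400 = 0.2800 m
sum ≈ 0.4500+0.8438+0.5700+0.2800 ≈ 2.1437 m = S ✓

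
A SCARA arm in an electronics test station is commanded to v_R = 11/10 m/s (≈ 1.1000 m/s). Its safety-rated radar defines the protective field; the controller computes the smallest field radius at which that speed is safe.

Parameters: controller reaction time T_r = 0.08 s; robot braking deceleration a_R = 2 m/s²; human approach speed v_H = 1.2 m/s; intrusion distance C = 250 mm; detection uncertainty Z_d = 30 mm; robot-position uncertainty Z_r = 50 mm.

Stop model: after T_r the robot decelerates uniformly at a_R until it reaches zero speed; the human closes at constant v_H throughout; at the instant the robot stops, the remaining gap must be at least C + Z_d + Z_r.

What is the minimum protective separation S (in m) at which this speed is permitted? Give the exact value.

braking lasts T_s = (11/10)/2 = 0.5500 s
reaction-phase robot travel = 1.1000·0.0800 = 0.0880 m
robot covers 1.1000·0.5500 − ½·2.0000·0.5500² = 0.3025 m while stopping
human over T_r+T_s: 1.2000·(0.0800+0.5500) = 0.7560 m
C+Z_d+Z_r = 0.2500+0.0300+0.0500 = 0.3300 m
S_min ≈ 0.0880+0.3025+0.7560+0.3300  ⇒  S_min = 2953/2000 m

S_min = 2953/2000 m = 1.4765 m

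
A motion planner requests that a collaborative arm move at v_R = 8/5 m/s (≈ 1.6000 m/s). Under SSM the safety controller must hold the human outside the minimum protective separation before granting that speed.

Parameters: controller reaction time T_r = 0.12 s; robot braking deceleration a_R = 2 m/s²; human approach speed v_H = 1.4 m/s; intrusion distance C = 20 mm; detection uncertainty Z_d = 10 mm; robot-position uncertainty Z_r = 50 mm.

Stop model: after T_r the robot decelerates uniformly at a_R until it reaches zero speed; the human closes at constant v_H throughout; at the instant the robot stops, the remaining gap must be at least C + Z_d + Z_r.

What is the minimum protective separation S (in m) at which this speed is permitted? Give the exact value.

S_min = 11/5 m = 2.2000 m

braking lasts T_s = (8/5)/2 = 0.8000 s
robot in T_r: 1.6000·0.1200 = 0.1920 m
robot under decel: 1.6000²/(2·2.0000) = 0.6400 m
human over T_r+T_s: 1.4000·(0.1200+0.8000) = 1.2880 m
margins: 0.0200+0.0100+0.0500 = 0.0800 m
S_min ≈ 0.1920+0.6400+1.2880+0.0800  ⇒  S_min = 11/5 m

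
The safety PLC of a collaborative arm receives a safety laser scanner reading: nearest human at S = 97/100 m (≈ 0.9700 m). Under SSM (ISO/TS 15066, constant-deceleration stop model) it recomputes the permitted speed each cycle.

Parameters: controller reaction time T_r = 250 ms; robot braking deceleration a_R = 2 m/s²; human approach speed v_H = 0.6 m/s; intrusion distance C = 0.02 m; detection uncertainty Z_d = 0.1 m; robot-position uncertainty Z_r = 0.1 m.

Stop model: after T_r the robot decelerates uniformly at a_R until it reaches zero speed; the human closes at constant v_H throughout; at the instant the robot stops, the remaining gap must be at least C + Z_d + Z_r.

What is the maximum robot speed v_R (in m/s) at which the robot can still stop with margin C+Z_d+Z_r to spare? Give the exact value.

at the boundary: (1/4)·v² + (11/20)·v + (-3/5) = 0
  disc = (11/20)² − 4·(1/4)·(-3/5) = 361/400 ; √disc = 19/20
  v_R = (−(11/20) + 19/20) / (2·(1/4)) = 4/5 m/s
check:
stop time T_s = (4/5)/2 = 0.4000 s
robot covers v_R·T_r = 0.8000·0.2500 = 0.2000 m before braking
robot covers 0.8000·0.4000 − ½·2.0000·0.4000² = 0.1600 m while stopping
human over T_r+T_s: 0.6000·(0.2500+0.4000) = 0.3900 m
C+Z_d+Z_r = 0.0200+0.1000+0.1000 = 0.2200 m
sum ≈ 0.2000+0.1600+0.3900+0.2200 ≈ 0.9700 m = S ✓

v_R_max = 4/5 m/s = 0.8000 m/s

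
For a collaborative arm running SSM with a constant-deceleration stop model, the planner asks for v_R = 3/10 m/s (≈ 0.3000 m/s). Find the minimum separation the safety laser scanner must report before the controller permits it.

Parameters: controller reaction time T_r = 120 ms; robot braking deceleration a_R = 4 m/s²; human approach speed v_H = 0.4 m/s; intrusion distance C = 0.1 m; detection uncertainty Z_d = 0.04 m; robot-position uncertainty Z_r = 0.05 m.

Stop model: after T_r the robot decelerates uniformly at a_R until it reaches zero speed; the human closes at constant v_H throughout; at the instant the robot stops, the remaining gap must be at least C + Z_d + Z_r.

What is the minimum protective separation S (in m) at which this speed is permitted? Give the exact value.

S_min = 1261/4000 m = 0.3152 m

T_s = v_R/a_R = (3/10)/4 = 0.0750 s
robot covers v_R·T_r = 0.3000·0.1200 = 0.0360 m before braking
robot covers 0.3000·0.0750 − ½·4.0000·0.0750² = 0.0112 m while stopping
person approaches 0.4000·(0.1200+0.0750) = 0.0780 m
margins: 0.1000+0.0400+0.0500 = 0.1900 m
S_min ≈ 0.0360+0.0112+0.0780+0.1900  ⇒  S_min = 1261/4000 m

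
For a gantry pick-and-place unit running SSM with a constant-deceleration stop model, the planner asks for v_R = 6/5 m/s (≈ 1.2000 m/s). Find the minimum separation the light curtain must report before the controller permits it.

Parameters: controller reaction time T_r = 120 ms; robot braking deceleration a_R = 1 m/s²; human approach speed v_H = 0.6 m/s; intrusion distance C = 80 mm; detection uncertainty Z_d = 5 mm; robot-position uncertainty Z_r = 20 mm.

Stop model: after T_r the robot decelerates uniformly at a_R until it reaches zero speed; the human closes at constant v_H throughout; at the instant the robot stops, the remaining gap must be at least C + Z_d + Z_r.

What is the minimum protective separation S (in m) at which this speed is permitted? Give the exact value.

S_min = 1761/1000 m = 1.7610 m

T_s = v_R/a_R = (6/5)/1 = 1.2000 s
reaction-phase robot travel = 1.2000·0.1200 = 0.1440 m
robot under decel: 1.2000²/(2·1.0000) = 0.7200 m
human closes 0.6000·1.3200 = 0.7920 m
margins: 0.0800+0.0050+0.0200 = 0.1050 m
S_min ≈ 0.1440+0.7200+0.7920+0.1050  ⇒  S_min = 1761/1000 m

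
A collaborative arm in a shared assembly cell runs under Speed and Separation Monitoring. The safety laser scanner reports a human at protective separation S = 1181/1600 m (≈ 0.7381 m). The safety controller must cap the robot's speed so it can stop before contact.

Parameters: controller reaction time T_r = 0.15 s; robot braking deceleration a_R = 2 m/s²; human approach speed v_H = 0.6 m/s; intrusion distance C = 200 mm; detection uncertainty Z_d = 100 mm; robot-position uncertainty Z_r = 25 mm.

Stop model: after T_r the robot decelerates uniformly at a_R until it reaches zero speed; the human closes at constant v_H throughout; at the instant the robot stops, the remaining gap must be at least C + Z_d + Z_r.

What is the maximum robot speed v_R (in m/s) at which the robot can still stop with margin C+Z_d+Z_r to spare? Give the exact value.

at the boundary: (1/4)·v² + (9/20)·v + (-517/1600) = 0
  disc = (9/20)² − 4·(1/4)·(-517/1600) = 841/1600 ; √disc = 29/40
  v_R = (−(9/20) + 29/40) / (2·(1/4)) = 11/20 m/s
check:
braking lasts T_s = (11/20)/2 = 0.2750 s
robot covers v_R·T_r = 0.5500·0.1500 = 0.0825 m before braking
braking distance = 0.5500²/(2·2.0000) = 0.0756 m
human closes 0.6000·0.4250 = 0.2550 m
residual clearance needed = 0.2000+0.1000+0.0250 = 0.3250 m
sum ≈ 0.0825+0.0756+0.2550+0.3250 ≈ 0.7381 m = S ✓

v_R_max = 11/20 m/s = 0.5500 m/s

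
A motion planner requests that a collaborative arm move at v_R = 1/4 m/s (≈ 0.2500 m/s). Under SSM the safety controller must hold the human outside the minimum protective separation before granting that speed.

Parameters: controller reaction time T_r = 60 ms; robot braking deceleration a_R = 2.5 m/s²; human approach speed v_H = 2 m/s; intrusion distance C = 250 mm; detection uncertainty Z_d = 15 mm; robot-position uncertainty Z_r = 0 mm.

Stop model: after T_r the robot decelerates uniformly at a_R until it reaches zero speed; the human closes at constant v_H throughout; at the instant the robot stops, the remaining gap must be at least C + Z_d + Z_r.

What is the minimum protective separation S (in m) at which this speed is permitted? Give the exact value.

stop time T_s = (1/4)/(5/2) = 0.1000 s
robot covers v_R·T_r = 0.2500·0.0600 = 0.0150 m before braking
robot covers 0.2500·0.1000 − ½·2.5000·0.1000² = 0.0125 m while stopping
human over T_r+T_s: 2.0000·(0.0600+0.1000) = 0.3200 m
residual clearance needed = 0.2500+0.0150+0.0000 = 0.2650 m
S_min ≈ 0.0150+0.0125+0.3200+0.2650  ⇒  S_min = 49/80 m

S_min = 49/80 m = 0.6125 m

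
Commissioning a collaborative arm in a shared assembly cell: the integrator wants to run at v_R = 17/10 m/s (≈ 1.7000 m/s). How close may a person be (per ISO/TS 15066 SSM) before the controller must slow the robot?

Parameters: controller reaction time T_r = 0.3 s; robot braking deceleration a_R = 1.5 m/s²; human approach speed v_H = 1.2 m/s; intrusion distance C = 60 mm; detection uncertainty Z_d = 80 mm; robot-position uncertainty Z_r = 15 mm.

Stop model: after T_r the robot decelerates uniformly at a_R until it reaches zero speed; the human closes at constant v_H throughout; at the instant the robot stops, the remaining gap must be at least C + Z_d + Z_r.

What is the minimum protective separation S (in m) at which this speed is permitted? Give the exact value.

braking lasts T_s = (17/10)/(3/2) = 1.1333 s
robot in T_r: 1.7000·0.3000 = 0.5100 m
robot under decel: 1.7000²/(2·1.5000) = 0.9633 m
human over T_r+T_s: 1.2000·(0.3000+1.1333) = 1.7200 m
residual clearance needed = 0.0600+0.0800+0.0150 = 0.1550 m
S_min ≈ 0.5100+0.9633+1.7200+0.1550  ⇒  S_min = 2009/600 m

S_min = 2009/600 m = 3.3483 m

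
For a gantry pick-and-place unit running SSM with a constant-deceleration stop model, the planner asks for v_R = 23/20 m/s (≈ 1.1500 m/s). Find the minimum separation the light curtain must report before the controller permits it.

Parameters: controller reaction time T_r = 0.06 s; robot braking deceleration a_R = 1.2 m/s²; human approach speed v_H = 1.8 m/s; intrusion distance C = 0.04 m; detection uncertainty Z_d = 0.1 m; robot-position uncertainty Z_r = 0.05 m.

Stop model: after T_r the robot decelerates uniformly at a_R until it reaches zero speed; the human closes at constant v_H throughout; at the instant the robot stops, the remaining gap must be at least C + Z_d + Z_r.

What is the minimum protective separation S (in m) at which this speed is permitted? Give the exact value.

S_min = 63433/24000 m = 2.6430 m

T_s = v_R/a_R = (23/20)/(6/5) = 0.9583 s
reaction-phase robot travel = 1.1500·0.0600 = 0.0690 m
robot under decel: 1.1500²/(2·1.2000) = 0.5510 m
human closes 1.8000·1.0183 = 1.8330 m
residual clearance needed = 0.0400+0.1000+0.0500 = 0.1900 m
S_min ≈ 0.0690+0.5510+1.8330+0.1900  ⇒  S_min = 63433/24000 m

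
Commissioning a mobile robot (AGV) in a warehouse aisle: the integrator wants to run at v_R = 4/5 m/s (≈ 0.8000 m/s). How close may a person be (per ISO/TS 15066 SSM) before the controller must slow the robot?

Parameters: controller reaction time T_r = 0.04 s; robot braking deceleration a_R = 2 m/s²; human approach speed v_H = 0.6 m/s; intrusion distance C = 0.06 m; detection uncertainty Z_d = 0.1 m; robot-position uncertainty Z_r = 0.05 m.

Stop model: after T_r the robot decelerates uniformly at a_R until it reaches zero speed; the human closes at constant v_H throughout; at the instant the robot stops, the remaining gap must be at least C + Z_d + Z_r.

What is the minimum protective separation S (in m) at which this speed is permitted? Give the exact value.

braking lasts T_s = (4/5)/2 = 0.4000 s
robot in T_r: 0.8000·0.0400 = 0.0320 m
robot covers 0.8000·0.4000 − ½·2.0000·0.4000² = 0.1600 m while stopping
human over T_r+T_s: 0.6000·(0.0400+0.4000) = 0.2640 m
margins: 0.0600+0.1000+0.0500 = 0.2100 m
S_min ≈ 0.0320+0.1600+0.2640+0.2100  ⇒  S_min = 333/500 m

S_min = 333/500 m = 0.6660 m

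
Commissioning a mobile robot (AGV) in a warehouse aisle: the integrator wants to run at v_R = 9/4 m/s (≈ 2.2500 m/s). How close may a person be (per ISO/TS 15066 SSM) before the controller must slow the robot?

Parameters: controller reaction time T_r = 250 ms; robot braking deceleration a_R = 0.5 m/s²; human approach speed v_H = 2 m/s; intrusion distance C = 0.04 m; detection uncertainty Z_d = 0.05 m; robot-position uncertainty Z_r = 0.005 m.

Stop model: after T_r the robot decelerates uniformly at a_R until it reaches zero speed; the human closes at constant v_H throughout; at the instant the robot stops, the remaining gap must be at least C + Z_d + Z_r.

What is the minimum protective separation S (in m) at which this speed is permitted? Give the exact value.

T_s = v_R/a_R = (9/4)/(1/2) = 4.5000 s
robot covers v_R·T_r = 2.2500·0.2500 = 0.5625 m before braking
robot covers 2.2500·4.5000 − ½·0.5000·4.5000² = 5.0625 m while stopping
person approaches 2.0000·(0.2500+4.5000) = 9.5000 m
margins: 0.0400+0.0500+0.0050 = 0.0950 m
S_min ≈ 0.5625+5.0625+9.5000+0.0950  ⇒  S_min = 761/50 m

S_min = 761/50 m = 15.2200 m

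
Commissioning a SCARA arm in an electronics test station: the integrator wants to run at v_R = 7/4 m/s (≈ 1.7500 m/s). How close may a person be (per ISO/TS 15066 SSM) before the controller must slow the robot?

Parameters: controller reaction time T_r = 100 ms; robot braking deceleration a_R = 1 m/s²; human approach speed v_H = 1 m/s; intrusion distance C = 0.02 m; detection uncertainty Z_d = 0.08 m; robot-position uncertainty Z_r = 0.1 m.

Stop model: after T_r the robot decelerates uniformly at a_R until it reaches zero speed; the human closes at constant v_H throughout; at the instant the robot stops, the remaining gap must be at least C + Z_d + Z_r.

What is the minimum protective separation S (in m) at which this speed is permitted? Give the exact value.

T_s = v_R/a_R = (7/4)/1 = 1.7500 s
robot covers v_R·T_r = 1.7500·0.1000 = 0.1750 m before braking
robot covers 1.7500·1.7500 − ½·1.0000·1.7500² = 1.5312 m while stopping
person approaches 1.0000·(0.1000+1.7500) = 1.8500 m
margins: 0.0200+0.0800+0.1000 = 0.2000 m
S_min ≈ 0.1750+1.5312+1.8500+0.2000  ⇒  S_min = 601/160 m

S_min = 601/160 m = 3.7563 m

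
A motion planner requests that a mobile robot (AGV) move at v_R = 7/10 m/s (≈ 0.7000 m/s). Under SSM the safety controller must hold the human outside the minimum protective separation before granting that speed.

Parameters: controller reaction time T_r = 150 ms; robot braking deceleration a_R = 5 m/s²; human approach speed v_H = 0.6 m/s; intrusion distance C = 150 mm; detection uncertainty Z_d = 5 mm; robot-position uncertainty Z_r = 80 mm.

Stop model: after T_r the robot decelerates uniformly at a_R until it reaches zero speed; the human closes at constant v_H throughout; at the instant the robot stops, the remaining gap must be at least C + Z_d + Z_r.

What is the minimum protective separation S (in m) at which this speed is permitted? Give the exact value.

T_s = v_R/a_R = (7/10)/5 = 0.1400 s
reaction-phase robot travel = 0.7000·0.1500 = 0.1050 m
robot under decel: 0.7000²/(2·5.0000) = 0.0490 m
human over T_r+T_s: 0.6000·(0.1500+0.1400) = 0.1740 m
residual clearance needed = 0.1500+0.0050+0.0800 = 0.2350 m
S_min ≈ 0.1050+0.0490+0.1740+0.2350  ⇒  S_min = 563/1000 m

S_min = 563/1000 m = 0.5630 m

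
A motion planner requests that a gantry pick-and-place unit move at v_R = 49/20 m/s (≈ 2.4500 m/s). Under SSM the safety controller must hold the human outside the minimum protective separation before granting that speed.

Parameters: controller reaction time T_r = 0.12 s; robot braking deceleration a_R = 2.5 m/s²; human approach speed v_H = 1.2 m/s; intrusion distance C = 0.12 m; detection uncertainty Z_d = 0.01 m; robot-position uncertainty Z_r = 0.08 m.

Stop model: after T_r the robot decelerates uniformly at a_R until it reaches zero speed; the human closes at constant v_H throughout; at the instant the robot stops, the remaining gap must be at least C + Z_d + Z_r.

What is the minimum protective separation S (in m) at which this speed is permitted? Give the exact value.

S_min = 6049/2000 m = 3.0245 m

braking lasts T_s = (49/20)/(5/2) = 0.9800 s
reaction-phase robot travel = 2.4500·0.1200 = 0.2940 m
robot under decel: 2.4500²/(2·2.5000) = 1.2005 m
human over T_r+T_s: 1.2000·(0.1200+0.9800) = 1.3200 m
margins: 0.1200+0.0100+0.0800 = 0.2100 m
S_min ≈ 0.2940+1.2005+1.3200+0.2100  ⇒  S_min = 6049/2000 m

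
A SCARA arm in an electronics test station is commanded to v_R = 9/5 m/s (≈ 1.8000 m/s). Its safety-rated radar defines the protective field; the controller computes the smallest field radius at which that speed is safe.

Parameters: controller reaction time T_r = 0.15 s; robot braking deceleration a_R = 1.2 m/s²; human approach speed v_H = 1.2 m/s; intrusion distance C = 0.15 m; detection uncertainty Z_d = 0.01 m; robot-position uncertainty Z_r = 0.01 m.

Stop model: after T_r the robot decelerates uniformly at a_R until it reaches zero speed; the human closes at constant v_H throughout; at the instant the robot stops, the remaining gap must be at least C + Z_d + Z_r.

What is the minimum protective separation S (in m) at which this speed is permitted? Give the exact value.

S_min = 377/100 m = 3.7700 m

T_s = v_R/a_R = (9/5)/(6/5) = 1.5000 s
robot in T_r: 1.8000·0.1500 = 0.2700 m
robot under decel: 1.8000²/(2·1.2000) = 1.3500 m
person approaches 1.2000·(0.1500+1.5000) = 1.9800 m
residual clearance needed = 0.1500+0.0100+0.0100 = 0.1700 m
S_min ≈ 0.2700+1.3500+1.9800+0.1700  ⇒  S_min = 377/100 m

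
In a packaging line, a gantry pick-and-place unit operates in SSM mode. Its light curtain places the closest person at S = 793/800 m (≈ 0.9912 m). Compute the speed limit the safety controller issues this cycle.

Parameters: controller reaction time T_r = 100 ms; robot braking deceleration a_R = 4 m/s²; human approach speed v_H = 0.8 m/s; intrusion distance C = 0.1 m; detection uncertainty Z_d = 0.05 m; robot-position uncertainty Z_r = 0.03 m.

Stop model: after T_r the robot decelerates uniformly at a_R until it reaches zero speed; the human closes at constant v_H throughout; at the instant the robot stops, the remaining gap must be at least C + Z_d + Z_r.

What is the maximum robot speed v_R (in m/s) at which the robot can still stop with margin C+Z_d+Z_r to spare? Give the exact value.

collect terms ⇒ (1/8)·v_R² + (3/10)·v_R + (-117/160) = 0
  disc = (3/10)² − 4·(1/8)·(-117/160) = 729/1600 ; √disc = 27/40
  v_R = (−(3/10) + 27/40) / (2·(1/8)) = 3/2 m/s
check:
braking lasts T_s = (3/2)/4 = 0.3750 s
robot in T_r: 1.5000·0.1000 = 0.1500 m
robot under decel: 1.5000²/(2·4.0000) = 0.2812 m
person approaches 0.8000·(0.1000+0.3750) = 0.3800 m
residual clearance needed = 0.1000+0.0500+0.0300 = 0.1800 m
sum ≈ 0.1500+0.2812+0.3800+0.1800 ≈ 0.9912 m = S ✓

v_R_max = 3/2 m/s = 1.5000 m/s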